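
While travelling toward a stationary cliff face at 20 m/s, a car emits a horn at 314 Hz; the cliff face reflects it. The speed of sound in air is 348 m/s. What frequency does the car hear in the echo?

The cliff face receives the sound from a moving source: f₁ = f₀ · v/(v − v_e) = 314 × 348/328 ≈ 333 Hz.
On the return leg the car is a moving observer: f₂ = f₁ · (v + v_e)/v = 333 × 368/348 ≈ 352 Hz.
Equivalently f₂ = f₀ · (v + v_e)/(v − v_e).

352 Hz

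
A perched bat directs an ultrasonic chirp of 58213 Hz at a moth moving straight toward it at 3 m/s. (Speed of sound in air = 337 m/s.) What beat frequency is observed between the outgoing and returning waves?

1046 Hz

The moth first receives the wave as a moving observer: f₁ = f₀ · (v + u)/v = 58213 × (337 + 3)/337 ≈ 58731 Hz.
On reflection it acts as a source moving toward the stationary detector: f₂ = f₁ · v/(v − u) = 58731 × 337/334 ≈ 59259 Hz.
Equivalently f₂ = f₀ · (v + u)/(v − u).
Beat frequency: |f₂ − f₀| = 2u·f₀/(v − u) = 2 × 3 × 58213/334 ≈ 1046 Hz.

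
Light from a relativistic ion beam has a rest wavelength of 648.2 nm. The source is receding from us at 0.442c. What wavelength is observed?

1042.0 nm

Relativistic Doppler for wavelength: λ' = λ₀ · √((1 + β)/(1 − β)).
λ' = 648.2 × √(1.4420/0.5580) = 648.2 × 1.60755 ≈ 1042.0 nm.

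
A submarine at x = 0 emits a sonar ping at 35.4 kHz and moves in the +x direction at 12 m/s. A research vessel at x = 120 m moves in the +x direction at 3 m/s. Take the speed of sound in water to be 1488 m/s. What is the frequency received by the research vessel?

The observer lies on the +x side, so the source is heading toward the observer and the observer is heading away from the source.
General Doppler shift: f' = f · (v − v_o)/(v − v_s).
f' = 35.4 × (1488 − 3)/(1488 − 12) = 35.4 × 1485/1476 ≈ 35.6 kHz.

35.6 kHz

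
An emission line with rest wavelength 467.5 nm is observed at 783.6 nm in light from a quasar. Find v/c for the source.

0.475c

λ'/λ₀ = 1.6761 > 1 (redshift), so the source is receding.
λ'/λ₀ = √((1 + β)/(1 − β)) for a receding source ⇒ β = (r² − 1)/(r² + 1) with r = λ'/λ₀.
β = (2.8095 − 1)/(2.8095 + 1) ≈ 0.475.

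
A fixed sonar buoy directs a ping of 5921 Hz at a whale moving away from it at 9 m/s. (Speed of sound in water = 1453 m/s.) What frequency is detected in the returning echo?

At the whale (a moving observer), f₁ = f₀ · (v − u)/v = 5921 × 1444/1453 ≈ 5884 Hz.
On reflection it acts as a source moving away from the stationary detector: f₂ = f₁ · v/(v + u) = 5884 × 1453/1462 ≈ 5848 Hz.

5848 Hz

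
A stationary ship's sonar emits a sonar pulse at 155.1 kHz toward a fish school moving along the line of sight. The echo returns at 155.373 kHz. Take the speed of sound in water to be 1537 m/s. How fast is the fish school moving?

Double Doppler shift off a moving reflector: f₂ = f₀ · (v + u)/(v − u) (u > 0 toward emitter).
Rearranging, u = v · (f₂ − f₀)/(f₂ + f₀) = 1537 × 0.273/310.473 ≈ 1.35 m/s.
So the fish school is moving at 1.35 m/s toward the emitter.

1.35 m/s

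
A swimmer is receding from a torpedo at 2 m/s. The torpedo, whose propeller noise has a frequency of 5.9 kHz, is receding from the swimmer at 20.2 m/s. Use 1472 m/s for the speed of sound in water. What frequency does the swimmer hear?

5.81 kHz

Both move, so f' = f · (v − v_o)/(v + v_s).
f' = 5.9 × (1472 − 2)/(1472 + 20.2) = 5.9 × 1470/1492.2 ≈ 5.81 kHz.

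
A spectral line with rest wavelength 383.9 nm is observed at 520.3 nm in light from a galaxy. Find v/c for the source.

λ'/λ₀ = 1.3553 > 1 (redshift), so the source is receding.
λ'/λ₀ = √((1 + β)/(1 − β)) for a receding source ⇒ β = (r² − 1)/(r² + 1) with r = λ'/λ₀.
β = (1.8368 − 1)/(1.8368 + 1) ≈ 0.295.

0.295c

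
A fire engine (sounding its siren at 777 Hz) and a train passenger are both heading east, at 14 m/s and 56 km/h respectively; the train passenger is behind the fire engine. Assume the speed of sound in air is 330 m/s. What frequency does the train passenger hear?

56 km/h = 15.56 m/s.
The train passenger is behind, so the fire engine is moving away from it while the train passenger is moving toward the fire engine.
General Doppler shift: f' = f · (v + v_o)/(v + v_s).
f' = 777 × (330 + 15.56)/(330 + 14) = 777 × 345.56/344 ≈ 781 Hz.

781 Hz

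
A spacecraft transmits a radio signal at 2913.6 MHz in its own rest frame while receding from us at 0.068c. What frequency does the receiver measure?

2721.8 MHz

Relativistic Doppler for frequency: f' = f₀ · √((1 − β)/(1 + β)).
f' = 2913.6 × √(0.9320/1.0680) = 2913.6 × 0.93416 ≈ 2721.8 MHz.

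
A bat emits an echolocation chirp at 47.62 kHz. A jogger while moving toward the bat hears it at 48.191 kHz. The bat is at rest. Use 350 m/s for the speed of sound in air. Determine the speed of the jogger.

f' = f · (v + v_o)/v ⇒ v_o = v · |f'/f − 1|.
v_o = 350 × |48.191/47.62 − 1| = 350 × 0.01199 ≈ 4.2 m/s.

4.2 m/s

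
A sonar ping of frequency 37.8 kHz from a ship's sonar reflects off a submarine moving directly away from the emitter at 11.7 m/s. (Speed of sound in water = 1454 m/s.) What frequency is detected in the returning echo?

At the submarine (a moving observer), f₁ = f₀ · (v − u)/v = 37.8 × 1442.3/1454 ≈ 37.5 kHz.
On reflection it acts as a source moving away from the stationary detector: f₂ = f₁ · v/(v + u) = 37.5 × 1454/1465.7 ≈ 37.2 kHz.

37.2 kHz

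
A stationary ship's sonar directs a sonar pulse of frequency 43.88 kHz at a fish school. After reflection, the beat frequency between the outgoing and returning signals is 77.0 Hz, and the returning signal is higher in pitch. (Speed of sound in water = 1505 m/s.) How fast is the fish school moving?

Double Doppler shift off a moving reflector: f₂ = f₀ · (v + u)/(v − u) (u > 0 toward emitter).
Returning signal is higher, so f₂ = f₀ + Δf = 43880 + 77 = 43957 Hz.
Rearranging, u = v · (f₂ − f₀)/(f₂ + f₀) = 1505 × 77/87837 ≈ 1.32 m/s.
So the fish school is moving at 1.32 m/s toward the emitter.

1.32 m/s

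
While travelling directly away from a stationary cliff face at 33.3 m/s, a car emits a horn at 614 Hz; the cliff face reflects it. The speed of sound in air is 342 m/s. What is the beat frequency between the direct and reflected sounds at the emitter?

109 Hz

The cliff face receives the sound from a moving source: f₁ = f₀ · v/(v + v_e) = 614 × 342/375.3 ≈ 559.5 Hz.
On the return leg the car is a moving observer: f₂ = f₁ · (v − v_e)/v = 559.5 × 308.7/342 ≈ 505.0 Hz.
Equivalently f₂ = f₀ · (v − v_e)/(v + v_e).
Beat against the emitted tone: |f₂ − f₀| = 2v_e·f₀/(v + v_e) = 2 × 33.3 × 614/375.3 ≈ 109 Hz.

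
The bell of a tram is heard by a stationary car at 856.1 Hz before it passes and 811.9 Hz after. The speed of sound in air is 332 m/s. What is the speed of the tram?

f₁/f₂ = (v + v_s)/(v − v_s), so v_s = v · (f₁ − f₂)/(f₁ + f₂).
v_s = 332 × (856.1 − 811.9)/(856.1 + 811.9) = 332 × 44.2/1668.0 ≈ 8.8 m/s.

8.8 m/s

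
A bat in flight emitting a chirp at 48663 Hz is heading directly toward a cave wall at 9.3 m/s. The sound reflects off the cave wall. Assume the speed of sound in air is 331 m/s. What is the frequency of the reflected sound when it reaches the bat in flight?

51477 Hz

The cave wall receives the sound from a moving source: f₁ = f₀ · v/(v − v_e) = 48663 × 331/321.7 ≈ 50070 Hz.
On the return leg the bat in flight is a moving observer: f₂ = f₁ · (v + v_e)/v = 50070 × 340.3/331 ≈ 51477 Hz.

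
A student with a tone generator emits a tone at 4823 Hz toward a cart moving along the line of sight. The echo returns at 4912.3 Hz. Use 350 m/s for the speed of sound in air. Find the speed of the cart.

Double Doppler shift off a moving reflector: f₂ = f₀ · (v + u)/(v − u) (u > 0 toward emitter).
Rearranging, u = v · (f₂ − f₀)/(f₂ + f₀) = 350 × 89.3/9735.3 ≈ 3.2 m/s.
So the cart is moving at 3.2 m/s toward the emitter.

3.2 m/s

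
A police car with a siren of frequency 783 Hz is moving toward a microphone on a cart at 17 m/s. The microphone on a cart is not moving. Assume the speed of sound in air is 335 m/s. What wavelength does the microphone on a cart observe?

40.6 cm

Only the source moves, toward the listener, so f' = f · v/(v − v_s).
f' = 783 × 335/(335 − 17) ≈ 825 Hz.
λ' = v/f' = 335/824.858 ≈ 40.6 cm.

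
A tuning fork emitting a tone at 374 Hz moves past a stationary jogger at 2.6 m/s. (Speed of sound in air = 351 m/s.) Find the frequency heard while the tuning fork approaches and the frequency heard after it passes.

Approaching: f₁ = f · v/(v − v_s) = 374 × 351/348.4 ≈ 377 Hz.
Receding: f₂ = f · v/(v + v_s) = 374 × 351/353.6 ≈ 371 Hz.

377 Hz approaching; 371 Hz receding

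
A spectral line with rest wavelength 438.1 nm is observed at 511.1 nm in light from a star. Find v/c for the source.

0.153

λ'/λ₀ = 1.1666 > 1 (redshift), so the source is receding.
λ'/λ₀ = √((1 + β)/(1 − β)) for a receding source ⇒ β = (r² − 1)/(r² + 1) with r = λ'/λ₀.
β = (1.3610 − 1)/(1.3610 + 1) ≈ 0.153.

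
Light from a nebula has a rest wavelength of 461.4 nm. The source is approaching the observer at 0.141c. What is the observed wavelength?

Relativistic Doppler for wavelength: λ' = λ₀ · √((1 − β)/(1 + β)).
λ' = 461.4 × √(0.8590/1.1410) = 461.4 × 0.86767 ≈ 400.3 nm.

400.3 nm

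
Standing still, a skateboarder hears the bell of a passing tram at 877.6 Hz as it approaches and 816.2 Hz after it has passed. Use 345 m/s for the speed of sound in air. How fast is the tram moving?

f₁/f₂ = (v + v_s)/(v − v_s), so v_s = v · (f₁ − f₂)/(f₁ + f₂).
v_s = 345 × (877.6 − 816.2)/(877.6 + 816.2) = 345 × 61.4/1693.8 ≈ 12.5 m/s.

12.5 m/s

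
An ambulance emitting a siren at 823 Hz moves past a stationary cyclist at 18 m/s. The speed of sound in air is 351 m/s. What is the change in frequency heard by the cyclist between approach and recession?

Approaching: f₁ = f · v/(v − v_s) = 823 × 351/333 ≈ 867.5 Hz.
Receding: f₂ = f · v/(v + v_s) = 823 × 351/369 ≈ 782.9 Hz.
Drop: f₁ − f₂ = 2f·v·v_s/(v² − v_s²) = 2 × 823 × 351 × 18/(351² − 18²) ≈ 84.6 Hz.

84.6 Hz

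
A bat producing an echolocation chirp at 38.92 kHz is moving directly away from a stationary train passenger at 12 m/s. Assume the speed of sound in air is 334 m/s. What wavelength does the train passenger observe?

8.89 mm

With the source moving away from a stationary observer, f' = f · v/(v + v_s).
f' = 38.92 × 334/(334 + 12) ≈ 37.6 kHz.
λ' = v/f' = 334/37570.2 ≈ 8.89 mm.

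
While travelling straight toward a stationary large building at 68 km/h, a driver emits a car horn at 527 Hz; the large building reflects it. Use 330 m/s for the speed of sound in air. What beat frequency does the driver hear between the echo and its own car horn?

64 Hz

68 km/h = 18.89 m/s.
The large building receives the sound from a moving source: f₁ = f₀ · v/(v − v_e) = 527 × 330/311.11 ≈ 559.0 Hz.
On the return leg the driver is a moving observer: f₂ = f₁ · (v + v_e)/v = 559.0 × 348.89/330 ≈ 591.0 Hz.
Beat against the emitted tone: |f₂ − f₀| = 2v_e·f₀/(v − v_e) = 2 × 18.89 × 527/311.11 ≈ 64 Hz.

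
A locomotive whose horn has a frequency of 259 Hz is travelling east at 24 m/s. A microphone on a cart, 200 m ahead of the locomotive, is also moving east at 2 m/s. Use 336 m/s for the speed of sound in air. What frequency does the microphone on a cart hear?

277 Hz

The microphone on a cart is ahead, so the locomotive is moving toward it while the microphone on a cart is moving away from the locomotive.
With source approaching and observer receding, f' = f · (v − v_o)/(v − v_s).
f' = 259 × (336 − 2)/(336 − 24) = 259 × 334/312 ≈ 277 Hz.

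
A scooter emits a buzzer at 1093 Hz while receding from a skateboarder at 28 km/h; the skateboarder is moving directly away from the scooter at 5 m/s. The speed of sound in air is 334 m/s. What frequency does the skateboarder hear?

1052 Hz

28 km/h = 7.778 m/s.
Both move, so f' = f · (v − v_o)/(v + v_s).
f' = 1093 × (334 − 5)/(334 + 7.778) = 1093 × 329/341.78 ≈ 1052 Hz.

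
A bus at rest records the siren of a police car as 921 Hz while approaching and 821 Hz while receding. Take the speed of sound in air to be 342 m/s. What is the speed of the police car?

f₁/f₂ = (v + v_s)/(v − v_s), so v_s = v · (f₁ − f₂)/(f₁ + f₂).
v_s = 342 × (921 − 821)/(921 + 821) = 342 × 100/1742 ≈ 19.6 m/s.

19.6 m/s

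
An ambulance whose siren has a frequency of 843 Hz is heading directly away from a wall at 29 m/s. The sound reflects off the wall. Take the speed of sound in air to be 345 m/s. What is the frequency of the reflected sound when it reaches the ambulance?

The wall receives the sound from a moving source: f₁ = f₀ · v/(v + v_e) = 843 × 345/374 ≈ 778 Hz.
On the return leg the ambulance is a moving observer: f₂ = f₁ · (v − v_e)/v = 778 × 316/345 ≈ 712 Hz.

712 Hz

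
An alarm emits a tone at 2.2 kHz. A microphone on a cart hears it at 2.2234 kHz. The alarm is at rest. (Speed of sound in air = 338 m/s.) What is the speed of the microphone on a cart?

f' > f, so the microphone on a cart is approaching.
f' = f · (v + v_o)/v ⇒ v_o = v · |f'/f − 1|.
v_o = 338 × |2.2234/2.2 − 1| = 338 × 0.01064 ≈ 3.6 m/s.

3.6 m/s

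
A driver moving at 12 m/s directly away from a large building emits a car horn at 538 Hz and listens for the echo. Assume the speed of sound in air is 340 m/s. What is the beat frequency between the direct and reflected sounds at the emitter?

The large building receives the sound from a moving source: f₁ = f₀ · v/(v + v_e) = 538 × 340/352 ≈ 519.7 Hz.
On the return leg the driver is a moving observer: f₂ = f₁ · (v − v_e)/v = 519.7 × 328/340 ≈ 501.3 Hz.
Beat against the emitted tone: |f₂ − f₀| = 2v_e·f₀/(v + v_e) = 2 × 12 × 538/352 ≈ 36.7 Hz.

36.7 Hz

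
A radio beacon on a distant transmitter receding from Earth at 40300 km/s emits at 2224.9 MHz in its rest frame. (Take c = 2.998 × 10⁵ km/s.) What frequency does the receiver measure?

β = v/c = 40300/299800 = 0.1344.
Relativistic Doppler for frequency: f' = f₀ · √((1 − β)/(1 + β)).
f' = 2224.9 × √(0.8656/1.1344) = 2224.9 × 0.87350 ≈ 1943.5 MHz.

1943.5 MHz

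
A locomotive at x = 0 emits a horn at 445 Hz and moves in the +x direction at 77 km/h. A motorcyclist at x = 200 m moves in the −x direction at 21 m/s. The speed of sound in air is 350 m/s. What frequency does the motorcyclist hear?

77 km/h = 21.39 m/s.
The observer lies on the +x side, so the source is heading toward the observer and the observer is heading toward the source.
Both move, so f' = f · (v + v_o)/(v − v_s).
f' = 445 × (350 + 21)/(350 − 21.39) = 445 × 371/328.61 ≈ 502 Hz.

502 Hz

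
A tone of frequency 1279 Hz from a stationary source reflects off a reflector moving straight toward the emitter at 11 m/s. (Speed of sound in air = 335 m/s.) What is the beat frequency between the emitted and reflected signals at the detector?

At the reflector (a moving observer), f₁ = f₀ · (v + u)/v = 1279 × 346/335 ≈ 1321.0 Hz.
On reflection it acts as a source moving toward the stationary detector: f₂ = f₁ · v/(v − u) = 1321.0 × 335/324 ≈ 1365.8 Hz.
Beat frequency: |f₂ − f₀| = 2u·f₀/(v − u) = 2 × 11 × 1279/324 ≈ 87 Hz.

87 Hz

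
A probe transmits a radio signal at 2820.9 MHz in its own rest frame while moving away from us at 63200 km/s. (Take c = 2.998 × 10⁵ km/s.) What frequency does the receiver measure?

β = v/c = 63200/299800 = 0.2108.
Relativistic Doppler for frequency: f' = f₀ · √((1 − β)/(1 + β)).
f' = 2820.9 × √(0.7892/1.2108) = 2820.9 × 0.80734 ≈ 2277.4 MHz.

2277.4 MHz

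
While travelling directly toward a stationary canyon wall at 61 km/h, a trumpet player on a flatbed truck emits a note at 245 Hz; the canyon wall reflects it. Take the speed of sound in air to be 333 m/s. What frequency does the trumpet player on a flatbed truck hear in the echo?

271 Hz

61 km/h = 16.94 m/s.
The canyon wall receives the sound from a moving source: f₁ = f₀ · v/(v − v_e) = 245 × 333/316.06 ≈ 258 Hz.
On the return leg the trumpet player on a flatbed truck is a moving observer: f₂ = f₁ · (v + v_e)/v = 258 × 349.94/333 ≈ 271 Hz.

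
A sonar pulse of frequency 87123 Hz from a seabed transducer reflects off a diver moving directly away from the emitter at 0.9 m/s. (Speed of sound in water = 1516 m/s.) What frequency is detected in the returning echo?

At the diver (a moving observer), f₁ = f₀ · (v − u)/v = 87123 × 1515.1/1516 ≈ 87071 Hz.
The reflection then acts as a moving source: f₂ = f₁ · v/(v + u) ≈ 87020 Hz.

87020 Hz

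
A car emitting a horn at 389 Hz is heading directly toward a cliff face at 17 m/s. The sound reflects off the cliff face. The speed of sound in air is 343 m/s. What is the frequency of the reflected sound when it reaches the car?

430 Hz

The cliff face receives the sound from a moving source: f₁ = f₀ · v/(v − v_e) = 389 × 343/326 ≈ 409 Hz.
On the return leg the car is a moving observer: f₂ = f₁ · (v + v_e)/v = 409 × 360/343 ≈ 430 Hz.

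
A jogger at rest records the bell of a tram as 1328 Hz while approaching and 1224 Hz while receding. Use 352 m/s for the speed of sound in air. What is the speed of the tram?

f₁/f₂ = (v + v_s)/(v − v_s), so v_s = v · (f₁ − f₂)/(f₁ + f₂).
v_s = 352 × (1328 − 1224)/(1328 + 1224) = 352 × 104/2552 ≈ 14.3 m/s.

14.3 m/s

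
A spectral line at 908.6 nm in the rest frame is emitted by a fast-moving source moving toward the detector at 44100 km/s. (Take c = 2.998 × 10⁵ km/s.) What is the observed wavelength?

β = v/c = 44100/299800 = 0.1471.
Relativistic Doppler for wavelength: λ' = λ₀ · √((1 − β)/(1 + β)).
λ' = 908.6 × √(0.8529/1.1471) = 908.6 × 0.86228 ≈ 783.5 nm.

783.5 nm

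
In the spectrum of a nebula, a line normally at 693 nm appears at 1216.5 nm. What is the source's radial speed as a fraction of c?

0.510

λ'/λ₀ = 1.7554 > 1 (redshift), so the source is receding.
λ'/λ₀ = √((1 + β)/(1 − β)) for a receding source ⇒ β = (r² − 1)/(r² + 1) with r = λ'/λ₀.
β = (3.0815 − 1)/(3.0815 + 1) ≈ 0.510.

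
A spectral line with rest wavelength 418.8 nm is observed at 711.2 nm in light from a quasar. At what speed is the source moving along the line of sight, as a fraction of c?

λ'/λ₀ = 1.6982 > 1 (redshift), so the source is receding.
λ'/λ₀ = √((1 + β)/(1 − β)) for a receding source ⇒ β = (r² − 1)/(r² + 1) with r = λ'/λ₀.
β = (2.8838 − 1)/(2.8838 + 1) ≈ 0.485.

0.485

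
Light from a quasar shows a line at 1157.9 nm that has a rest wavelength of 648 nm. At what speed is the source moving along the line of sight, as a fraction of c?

λ'/λ₀ = 1.7869 > 1 (redshift), so the source is receding.
λ'/λ₀ = √((1 + β)/(1 − β)) for a receding source ⇒ β = (r² − 1)/(r² + 1) with r = λ'/λ₀.
β = (3.1929 − 1)/(3.1929 + 1) ≈ 0.523.

0.523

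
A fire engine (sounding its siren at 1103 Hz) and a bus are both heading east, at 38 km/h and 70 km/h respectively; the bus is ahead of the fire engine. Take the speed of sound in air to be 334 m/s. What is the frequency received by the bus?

38 km/h = 10.56 m/s; 70 km/h = 19.44 m/s.
The bus is ahead, so the fire engine is moving toward it while the bus is moving away from the fire engine.
Both move, so f' = f · (v − v_o)/(v − v_s).
f' = 1103 × (334 − 19.44)/(334 − 10.56) = 1103 × 314.56/323.44 ≈ 1073 Hz.

1073 Hz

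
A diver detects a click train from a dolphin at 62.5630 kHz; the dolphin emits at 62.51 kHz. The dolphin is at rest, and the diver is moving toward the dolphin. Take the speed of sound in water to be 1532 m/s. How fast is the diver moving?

1.30 m/s

f' = f · (v + v_o)/v ⇒ v_o = v · |f'/f − 1|.
v_o = 1532 × |62.5630/62.51 − 1| = 1532 × 0.0008479 ≈ 1.30 m/s.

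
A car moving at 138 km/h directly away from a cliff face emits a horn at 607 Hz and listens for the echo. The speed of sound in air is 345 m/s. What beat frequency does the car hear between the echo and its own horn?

138 km/h = 38.33 m/s.
The cliff face receives the sound from a moving source: f₁ = f₀ · v/(v + v_e) = 607 × 345/383.33 ≈ 546.3 Hz.
On the return leg the car is a moving observer: f₂ = f₁ · (v − v_e)/v = 546.3 × 306.67/345 ≈ 485.6 Hz.
Equivalently f₂ = f₀ · (v − v_e)/(v + v_e).
Beat against the emitted tone: |f₂ − f₀| = 2v_e·f₀/(v + v_e) = 2 × 38.33 × 607/383.33 ≈ 121 Hz.

121 Hz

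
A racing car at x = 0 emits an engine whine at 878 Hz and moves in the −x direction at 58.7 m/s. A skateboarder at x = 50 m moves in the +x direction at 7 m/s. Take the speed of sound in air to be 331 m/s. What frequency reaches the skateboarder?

730 Hz

The observer lies on the +x side, so the source is heading away from the observer and the observer is heading away from the source.
General Doppler shift: f' = f · (v − v_o)/(v + v_s).
f' = 878 × (331 − 7)/(331 + 58.7) = 878 × 324/389.7 ≈ 730 Hz.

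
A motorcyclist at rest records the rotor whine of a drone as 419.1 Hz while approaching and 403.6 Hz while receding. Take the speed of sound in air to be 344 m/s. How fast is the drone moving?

f₁/f₂ = (v + v_s)/(v − v_s), so v_s = v · (f₁ − f₂)/(f₁ + f₂).
v_s = 344 × (419.1 − 403.6)/(419.1 + 403.6) = 344 × 15.5/822.7 ≈ 6.5 m/s.

6.5 m/s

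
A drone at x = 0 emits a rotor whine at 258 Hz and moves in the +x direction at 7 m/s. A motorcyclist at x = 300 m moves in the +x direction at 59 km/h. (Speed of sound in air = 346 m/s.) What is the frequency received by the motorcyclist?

251 Hz

59 km/h = 16.39 m/s.
The observer lies on the +x side, so the source is heading toward the observer and the observer is heading away from the source.
Both move, so f' = f · (v − v_o)/(v − v_s).
f' = 258 × (346 − 16.39)/(346 − 7) = 258 × 329.61/339 ≈ 251 Hz.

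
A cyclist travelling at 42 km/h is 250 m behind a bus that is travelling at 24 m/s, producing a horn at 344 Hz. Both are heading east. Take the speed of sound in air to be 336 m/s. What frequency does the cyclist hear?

332 Hz

42 km/h = 11.67 m/s.
The cyclist is behind, so the bus is moving away from it while the cyclist is moving toward the bus.
Both move, so f' = f · (v + v_o)/(v + v_s).
f' = 344 × (336 + 11.67)/(336 + 24) = 344 × 347.67/360 ≈ 332 Hz.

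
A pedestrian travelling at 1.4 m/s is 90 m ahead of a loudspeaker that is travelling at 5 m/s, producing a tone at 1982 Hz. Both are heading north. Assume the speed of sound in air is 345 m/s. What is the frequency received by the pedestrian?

The pedestrian is ahead, so the loudspeaker is moving toward it while the pedestrian is moving away from the loudspeaker.
General Doppler shift: f' = f · (v − v_o)/(v − v_s).
f' = 1982 × (345 − 1.4)/(345 − 5) = 1982 × 343.6/340 ≈ 2003 Hz.

2003 Hz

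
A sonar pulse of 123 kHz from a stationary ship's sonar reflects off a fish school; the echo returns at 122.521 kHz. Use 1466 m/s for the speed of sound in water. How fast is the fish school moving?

Double Doppler shift off a moving reflector: f₂ = f₀ · (v + u)/(v − u) (u > 0 toward emitter).
Rearranging, u = v · (f₂ − f₀)/(f₂ + f₀) = 1466 × -0.479/245.521 ≈ -2.86 m/s.
So the fish school is moving at 2.86 m/s away from the emitter.

2.86 m/s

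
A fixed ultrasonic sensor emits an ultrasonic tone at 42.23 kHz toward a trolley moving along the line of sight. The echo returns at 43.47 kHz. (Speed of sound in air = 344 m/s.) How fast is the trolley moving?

Double Doppler shift off a moving reflector: f₂ = f₀ · (v + u)/(v − u) (u > 0 toward emitter).
Rearranging, u = v · (f₂ − f₀)/(f₂ + f₀) = 344 × 1.24/85.70 ≈ 5.0 m/s.
So the trolley is moving at 5.0 m/s toward the emitter.

5.0 m/s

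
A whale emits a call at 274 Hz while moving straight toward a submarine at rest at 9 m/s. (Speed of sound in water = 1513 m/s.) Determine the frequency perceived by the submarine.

Moving source, stationary observer: f' = f · v/(v − v_s) since the source is approaching.
f' = 274 × 1513/(1513 − 9) = 274 × 1513/1504 ≈ 276 Hz.

276 Hz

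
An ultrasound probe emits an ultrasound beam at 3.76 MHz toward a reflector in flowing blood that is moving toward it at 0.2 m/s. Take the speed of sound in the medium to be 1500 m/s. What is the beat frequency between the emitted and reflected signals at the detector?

The reflector in flowing blood first receives the wave as a moving observer: f₁ = f₀ · (v + u)/v = 3.76 × (1500 + 0.2)/1500 ≈ 3.760501 MHz.
The reflection then acts as a moving source: f₂ = f₁ · v/(v − u) ≈ 3.761003 MHz.
Beat frequency (with f₀ = 3760000 Hz): |f₂ − f₀| = 2u·f₀/(v − u) = 2 × 0.2 × 3760000/1499.8 ≈ 1003 Hz.

1003 Hz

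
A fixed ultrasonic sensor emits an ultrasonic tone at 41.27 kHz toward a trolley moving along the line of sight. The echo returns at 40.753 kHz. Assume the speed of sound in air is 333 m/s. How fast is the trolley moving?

2.10 m/s

Double Doppler shift off a moving reflector: f₂ = f₀ · (v + u)/(v − u) (u > 0 toward emitter).
Rearranging, u = v · (f₂ − f₀)/(f₂ + f₀) = 333 × -0.517/82.023 ≈ -2.10 m/s.
So the trolley is moving at 2.10 m/s away from the emitter.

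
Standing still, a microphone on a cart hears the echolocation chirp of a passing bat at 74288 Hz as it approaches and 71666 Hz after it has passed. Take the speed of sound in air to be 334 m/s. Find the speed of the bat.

6.0 m/s

f₁/f₂ = (v + v_s)/(v − v_s), so v_s = v · (f₁ − f₂)/(f₁ + f₂).
v_s = 334 × (74288 − 71666)/(74288 + 71666) = 334 × 2622/145954 ≈ 6.0 m/s.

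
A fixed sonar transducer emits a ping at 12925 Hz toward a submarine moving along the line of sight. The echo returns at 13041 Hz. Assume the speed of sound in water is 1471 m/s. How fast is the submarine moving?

Double Doppler shift off a moving reflector: f₂ = f₀ · (v + u)/(v − u) (u > 0 toward emitter).
Rearranging, u = v · (f₂ − f₀)/(f₂ + f₀) = 1471 × 116/25966 ≈ 6.6 m/s.
So the submarine is moving at 6.6 m/s toward the emitter.

6.6 m/s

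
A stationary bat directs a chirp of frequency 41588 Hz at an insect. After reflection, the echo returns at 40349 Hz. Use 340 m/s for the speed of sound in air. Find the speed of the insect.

Double Doppler shift off a moving reflector: f₂ = f₀ · (v + u)/(v − u) (u > 0 toward emitter).
Rearranging, u = v · (f₂ − f₀)/(f₂ + f₀) = 340 × -1239/81937 ≈ -5.1 m/s.
So the insect is moving at 5.1 m/s away from the emitter.

5.1 m/s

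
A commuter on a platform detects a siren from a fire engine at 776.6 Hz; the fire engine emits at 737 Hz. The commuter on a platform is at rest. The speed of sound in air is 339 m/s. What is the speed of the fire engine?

f' > f, so the fire engine is approaching.
f' = f · v/(v − v_s) ⇒ v_s = v · |1 − f/f'|.
v_s = 339 × |1 − 737/776.6| = 339 × 0.05099 ≈ 17.3 m/s.

17.3 m/s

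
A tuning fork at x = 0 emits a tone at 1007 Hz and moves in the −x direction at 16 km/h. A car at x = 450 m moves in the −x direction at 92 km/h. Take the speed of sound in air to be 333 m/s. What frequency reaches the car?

16 km/h = 4.444 m/s; 92 km/h = 25.56 m/s.
The observer lies on the +x side, so the source is heading away from the observer and the observer is heading toward the source.
With source receding and observer approaching, f' = f · (v + v_o)/(v + v_s).
f' = 1007 × (333 + 25.56)/(333 + 4.444) = 1007 × 358.56/337.44 ≈ 1070 Hz.

1070 Hz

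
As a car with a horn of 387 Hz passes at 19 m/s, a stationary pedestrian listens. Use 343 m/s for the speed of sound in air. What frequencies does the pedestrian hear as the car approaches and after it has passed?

410 Hz approaching; 367 Hz receding

Approaching: f₁ = f · v/(v − v_s) = 387 × 343/324 ≈ 410 Hz.
Receding: f₂ = f · v/(v + v_s) = 387 × 343/362 ≈ 367 Hz.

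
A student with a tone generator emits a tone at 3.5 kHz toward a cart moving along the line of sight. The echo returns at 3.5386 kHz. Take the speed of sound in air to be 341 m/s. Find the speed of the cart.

Double Doppler shift off a moving reflector: f₂ = f₀ · (v + u)/(v − u) (u > 0 toward emitter).
Rearranging, u = v · (f₂ − f₀)/(f₂ + f₀) = 341 × 0.0386/7.0386 ≈ 1.87 m/s.
So the cart is moving at 1.87 m/s toward the emitter.

1.87 m/s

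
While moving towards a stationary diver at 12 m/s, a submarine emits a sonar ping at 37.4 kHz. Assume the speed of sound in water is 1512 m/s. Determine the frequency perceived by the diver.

Only the source moves, toward the listener, so f' = f · v/(v − v_s).
f' = 37.4 × 1512/(1512 − 12) = 37.4 × 1512/1500 ≈ 37.7 kHz.

37.7 kHz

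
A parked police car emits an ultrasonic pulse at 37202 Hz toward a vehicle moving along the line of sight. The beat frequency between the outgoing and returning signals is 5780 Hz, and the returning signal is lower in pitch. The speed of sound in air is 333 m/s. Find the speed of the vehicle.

28 m/s

Double Doppler shift off a moving reflector: f₂ = f₀ · (v + u)/(v − u) (u > 0 toward emitter).
Returning signal is lower, so f₂ = f₀ − Δf = 37202 − 5780 = 31422 Hz.
Rearranging, u = v · (f₂ − f₀)/(f₂ + f₀) = 333 × -5780/68624 ≈ -28 m/s.
So the vehicle is moving at 28 m/s away from the emitter.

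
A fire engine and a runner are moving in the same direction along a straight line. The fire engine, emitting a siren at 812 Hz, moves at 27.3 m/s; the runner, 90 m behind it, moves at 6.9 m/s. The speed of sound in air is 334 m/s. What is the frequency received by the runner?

766 Hz

The runner is behind, so the fire engine is moving away from it while the runner is moving toward the fire engine.
With source receding and observer approaching, f' = f · (v + v_o)/(v + v_s).
f' = 812 × (334 + 6.9)/(334 + 27.3) = 812 × 340.9/361.3 ≈ 766 Hz.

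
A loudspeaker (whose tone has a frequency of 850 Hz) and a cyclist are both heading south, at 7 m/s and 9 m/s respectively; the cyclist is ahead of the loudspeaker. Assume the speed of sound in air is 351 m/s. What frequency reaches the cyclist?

The cyclist is ahead, so the loudspeaker is moving toward it while the cyclist is moving away from the loudspeaker.
With source approaching and observer receding, f' = f · (v − v_o)/(v − v_s).
f' = 850 × (351 − 9)/(351 − 7) = 850 × 342/344 ≈ 845 Hz.

845 Hz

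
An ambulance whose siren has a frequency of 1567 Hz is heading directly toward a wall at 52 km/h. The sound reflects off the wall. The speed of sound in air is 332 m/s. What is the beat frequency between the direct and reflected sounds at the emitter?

143 Hz

52 km/h = 14.44 m/s.
The wall receives the sound from a moving source: f₁ = f₀ · v/(v − v_e) = 1567 × 332/317.56 ≈ 1638.3 Hz.
On the return leg the ambulance is a moving observer: f₂ = f₁ · (v + v_e)/v = 1638.3 × 346.44/332 ≈ 1709.6 Hz.
Beat against the emitted tone: |f₂ − f₀| = 2v_e·f₀/(v − v_e) = 2 × 14.44 × 1567/317.56 ≈ 143 Hz.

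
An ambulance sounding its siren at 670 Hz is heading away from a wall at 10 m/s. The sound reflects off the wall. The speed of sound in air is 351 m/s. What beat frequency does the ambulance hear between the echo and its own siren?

37.1 Hz

The wall receives the sound from a moving source: f₁ = f₀ · v/(v + v_e) = 670 × 351/361 ≈ 651.4 Hz.
On the return leg the ambulance is a moving observer: f₂ = f₁ · (v − v_e)/v = 651.4 × 341/351 ≈ 632.9 Hz.
Equivalently f₂ = f₀ · (v − v_e)/(v + v_e).
Beat against the emitted tone: |f₂ − f₀| = 2v_e·f₀/(v + v_e) = 2 × 10 × 670/361 ≈ 37.1 Hz.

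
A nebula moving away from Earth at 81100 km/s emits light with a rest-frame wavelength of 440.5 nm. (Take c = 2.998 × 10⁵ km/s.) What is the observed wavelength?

581.3 nm

β = v/c = 81100/299800 = 0.2705.
Relativistic Doppler for wavelength: λ' = λ₀ · √((1 + β)/(1 − β)).
λ' = 440.5 × √(1.2705/0.7295) = 440.5 × 1.31972 ≈ 581.3 nm.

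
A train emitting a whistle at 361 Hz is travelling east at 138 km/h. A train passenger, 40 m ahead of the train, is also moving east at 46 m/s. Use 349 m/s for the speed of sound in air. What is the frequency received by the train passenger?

138 km/h = 38.33 m/s.
The train passenger is ahead, so the train is moving toward it while the train passenger is moving away from the train.
With source approaching and observer receding, f' = f · (v − v_o)/(v − v_s).
f' = 361 × (349 − 46)/(349 − 38.33) = 361 × 303/310.67 ≈ 352 Hz.

352 Hz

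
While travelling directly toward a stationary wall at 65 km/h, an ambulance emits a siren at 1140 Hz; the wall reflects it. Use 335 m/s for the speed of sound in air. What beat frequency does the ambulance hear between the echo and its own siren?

130 Hz

65 km/h = 18.06 m/s.
The wall receives the sound from a moving source: f₁ = f₀ · v/(v − v_e) = 1140 × 335/316.94 ≈ 1204.9 Hz.
On the return leg the ambulance is a moving observer: f₂ = f₁ · (v + v_e)/v = 1204.9 × 353.06/335 ≈ 1269.9 Hz.
Beat against the emitted tone: |f₂ − f₀| = 2v_e·f₀/(v − v_e) = 2 × 18.06 × 1140/316.94 ≈ 130 Hz.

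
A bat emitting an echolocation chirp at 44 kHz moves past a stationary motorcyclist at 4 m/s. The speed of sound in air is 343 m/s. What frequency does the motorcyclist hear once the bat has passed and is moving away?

43.5 kHz

Receding: f₂ = f · v/(v + v_s) = 44 × 343/347 ≈ 43.5 kHz.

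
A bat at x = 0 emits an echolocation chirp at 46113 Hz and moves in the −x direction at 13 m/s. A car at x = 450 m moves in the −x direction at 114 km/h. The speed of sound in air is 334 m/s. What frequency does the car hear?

48594 Hz

114 km/h = 31.67 m/s.
The observer lies on the +x side, so the source is heading away from the observer and the observer is heading toward the source.
With source receding and observer approaching, f' = f · (v + v_o)/(v + v_s).
f' = 46113 × (334 + 31.67)/(334 + 13) = 46113 × 365.67/347 ≈ 48594 Hz.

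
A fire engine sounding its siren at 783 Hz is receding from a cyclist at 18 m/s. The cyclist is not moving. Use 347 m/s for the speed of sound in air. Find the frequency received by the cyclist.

Only the source moves, away from the listener, so f' = f · v/(v + v_s).
f' = 783 × 347/(347 + 18) = 783 × 347/365 ≈ 744 Hz.

744 Hz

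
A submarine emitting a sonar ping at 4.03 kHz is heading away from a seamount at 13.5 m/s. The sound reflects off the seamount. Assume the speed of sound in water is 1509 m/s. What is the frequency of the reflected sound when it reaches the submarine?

The seamount receives the sound from a moving source: f₁ = f₀ · v/(v + v_e) = 4.03 × 1509/1522.5 ≈ 3.99 kHz.
On the return leg the submarine is a moving observer: f₂ = f₁ · (v − v_e)/v = 3.99 × 1495.5/1509 ≈ 3.96 kHz.

3.96 kHz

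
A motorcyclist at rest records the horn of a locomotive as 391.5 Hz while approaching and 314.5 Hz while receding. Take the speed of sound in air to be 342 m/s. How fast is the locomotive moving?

37 m/s

f₁/f₂ = (v + v_s)/(v − v_s), so v_s = v · (f₁ − f₂)/(f₁ + f₂).
v_s = 342 × (391.5 − 314.5)/(391.5 + 314.5) = 342 × 77.0/706.0 ≈ 37 m/s.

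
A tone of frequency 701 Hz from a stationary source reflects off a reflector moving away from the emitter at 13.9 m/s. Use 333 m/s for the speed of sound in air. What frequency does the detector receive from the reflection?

The reflector first receives the wave as a moving observer: f₁ = f₀ · (v − u)/v = 701 × (333 − 13.9)/333 ≈ 672 Hz.
On reflection it acts as a source moving away from the stationary detector: f₂ = f₁ · v/(v + u) = 672 × 333/346.9 ≈ 645 Hz.

645 Hz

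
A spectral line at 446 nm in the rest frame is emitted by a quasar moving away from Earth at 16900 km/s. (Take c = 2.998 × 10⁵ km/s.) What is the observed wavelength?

471.9 nm

β = v/c = 16900/299800 = 0.0564.
Relativistic Doppler for wavelength: λ' = λ₀ · √((1 + β)/(1 − β)).
λ' = 446 × √(1.0564/0.9436) = 446 × 1.05805 ≈ 471.9 nm.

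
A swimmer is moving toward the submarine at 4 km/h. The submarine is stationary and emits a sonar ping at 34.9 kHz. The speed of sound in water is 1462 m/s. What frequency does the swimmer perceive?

4 km/h = 1.111 m/s.
Only the observer moves, toward the source, so f' = f · (v + v_o)/v.
f' = 34.9 × (1462 + 1.111)/1462 = 34.9 × 1463.1/1462 ≈ 34.9 kHz.

34.9 kHz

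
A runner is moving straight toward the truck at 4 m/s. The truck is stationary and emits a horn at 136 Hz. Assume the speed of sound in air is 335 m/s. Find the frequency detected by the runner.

138 Hz

Moving observer, stationary source: f' = f · (v + v_o)/v.
f' = 136 × (335 + 4)/335 = 136 × 339/335 ≈ 138 Hz.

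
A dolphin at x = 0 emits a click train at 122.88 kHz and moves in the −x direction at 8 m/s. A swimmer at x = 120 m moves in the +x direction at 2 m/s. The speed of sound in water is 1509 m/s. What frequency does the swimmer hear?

122.1 kHz

The observer lies on the +x side, so the source is heading away from the observer and the observer is heading away from the source.
General Doppler shift: f' = f · (v − v_o)/(v + v_s).
f' = 122.88 × (1509 − 2)/(1509 + 8) = 122.88 × 1507/1517 ≈ 122.1 kHz.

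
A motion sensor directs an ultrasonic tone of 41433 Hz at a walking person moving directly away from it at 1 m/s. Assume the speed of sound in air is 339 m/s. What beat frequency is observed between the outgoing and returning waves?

The walking person first receives the wave as a moving observer: f₁ = f₀ · (v − u)/v = 41433 × (339 − 1)/339 ≈ 41311 Hz.
On reflection it acts as a source moving away from the stationary detector: f₂ = f₁ · v/(v + u) = 41311 × 339/340 ≈ 41189 Hz.
Beat frequency: |f₂ − f₀| = 2u·f₀/(v + u) = 2 × 1 × 41433/340 ≈ 244 Hz.

244 Hz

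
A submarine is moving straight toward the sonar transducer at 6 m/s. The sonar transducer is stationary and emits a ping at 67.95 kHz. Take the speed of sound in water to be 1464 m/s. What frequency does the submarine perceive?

68.2 kHz

Moving observer, stationary source: f' = f · (v + v_o)/v.
f' = 67.95 × (1464 + 6)/1464 = 67.95 × 1470/1464 ≈ 68.2 kHz.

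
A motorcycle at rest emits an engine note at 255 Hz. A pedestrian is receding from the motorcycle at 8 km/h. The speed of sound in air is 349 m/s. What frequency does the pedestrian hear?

253 Hz

8 km/h = 2.222 m/s.
Only the observer moves, away from the source, so f' = f · (v − v_o)/v.
f' = 255 × (349 − 2.222)/349 = 255 × 346.78/349 ≈ 253 Hz.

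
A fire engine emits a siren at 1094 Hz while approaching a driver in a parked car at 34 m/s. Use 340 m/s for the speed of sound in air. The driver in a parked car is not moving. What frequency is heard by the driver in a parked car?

1216 Hz

With the source moving toward a stationary observer, f' = f · v/(v − v_s).
f' = 1094 × 340/(340 − 34) = 1094 × 340/306 ≈ 1216 Hz.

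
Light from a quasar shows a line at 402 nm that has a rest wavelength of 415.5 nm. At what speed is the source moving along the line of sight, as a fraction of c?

0.033c

λ'/λ₀ = 0.9675 < 1 (blueshift), so the source is approaching.
λ'/λ₀ = √((1 − β)/(1 + β)) for an approaching source ⇒ β = (1 − r²)/(1 + r²) with r = λ'/λ₀.
β = (1 − 0.9361)/(1 + 0.9361) ≈ 0.033.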